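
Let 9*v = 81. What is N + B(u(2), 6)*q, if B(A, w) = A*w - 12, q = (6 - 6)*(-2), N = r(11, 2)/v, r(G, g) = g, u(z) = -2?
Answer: 2/9 ≈ 0.22222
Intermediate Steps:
v = 9 (v = (1/9)*81 = 9)
N = 2/9 ≈ 0.22222
q = 0 (q = 0*(-2) = 0)
B(A, w) = -12 + A*w
N + B(u(2), 6)*q = 2/9 + (-12 - 2*6)*0 = 2/9 + (-12 - 12)*0 = 2/9 - 24*0 = 2/9 + 0 = 2/9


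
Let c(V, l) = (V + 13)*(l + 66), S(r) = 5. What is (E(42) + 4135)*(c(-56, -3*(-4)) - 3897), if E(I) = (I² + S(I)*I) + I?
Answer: -44600901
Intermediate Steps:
c(V, l) = (13 + V)*(66 + l)
E(I) = I² + 6*I (E(I) = (I² + 5*I) + I = I² + 6*I)
(E(42) + 4135)*(c(-56, -3*(-4)) - 3897) = (42*(6 + 42) + 4135)*((858 + 13*(-3*(-4)) + 66*(-56) - (-168)*(-4)) - 3897) = (42*48 + 4135)*((858 + 13*12 - 3696 - 56*12) - 3897) = (2016 + 4135)*((858 + 156 - 3696 - 672) - 3897) = 6151*(-3354 - 3897) = 6151*(-7251) = -44600901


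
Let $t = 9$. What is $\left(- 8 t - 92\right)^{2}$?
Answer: $26896$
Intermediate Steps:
$\left(- 8 t - 92\right)^{2} = \left(\left(-8\right) 9 - 92\right)^{2} = \left(-72 - 92\right)^{2} = \left(-164\right)^{2} = 26896$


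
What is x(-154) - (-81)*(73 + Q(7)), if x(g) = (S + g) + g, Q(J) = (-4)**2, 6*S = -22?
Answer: 20692/3 ≈ 6897.3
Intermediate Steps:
S = -11/3 (S = (1/6)*(-22) = -11/3 ≈ -3.6667)
Q(J) = 16
x(g) = -11/3 + 2*g (x(g) = (-11/3 + g) + g = -11/3 + 2*g)
x(-154) - (-81)*(73 + Q(7)) = (-11/3 + 2*(-154)) - (-81)*(73 + 16) = (-11/3 - 308) - (-81)*89 = -935/3 - 1*(-7209) = -935/3 + 7209 = 20692/3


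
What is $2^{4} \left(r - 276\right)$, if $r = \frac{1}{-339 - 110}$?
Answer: $- \frac{1982800}{449} \approx -4416.0$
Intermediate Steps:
$r = - \frac{1}{449}$ ($r = \frac{1}{-449} = - \frac{1}{449} \approx -0.0022272$)
$2^{4} \left(r - 276\right) = 2^{4} \left(- \frac{1}{449} - 276\right) = 16 \left(- \frac{123925}{449}\right) = - \frac{1982800}{449}$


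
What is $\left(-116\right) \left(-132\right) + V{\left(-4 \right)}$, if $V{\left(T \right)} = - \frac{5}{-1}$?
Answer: $15317$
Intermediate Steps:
$V{\left(T \right)} = 5$ ($V{\left(T \right)} = \left(-5\right) \left(-1\right) = 5$)
$\left(-116\right) \left(-132\right) + V{\left(-4 \right)} = \left(-116\right) \left(-132\right) + 5 = 15312 + 5 = 15317$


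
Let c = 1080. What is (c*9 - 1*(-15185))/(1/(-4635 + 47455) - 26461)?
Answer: -1066432100/1133060019 ≈ -0.94120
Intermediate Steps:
(c*9 - 1*(-15185))/(1/(-4635 + 47455) - 26461) = (1080*9 - 1*(-15185))/(1/(-4635 + 47455) - 26461) = (9720 + 15185)/(1/42820 - 26461) = 24905/(1/42820 - 26461) = 24905/(-1133060019/42820) = 24905*(-42820/1133060019) = -1066432100/1133060019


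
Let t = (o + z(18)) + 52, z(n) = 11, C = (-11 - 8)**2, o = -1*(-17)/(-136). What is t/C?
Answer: 503/2888 ≈ 0.17417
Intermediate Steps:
o = -1/8 (o = 17*(-1/136) = -1/8 ≈ -0.12500)
C = 361 (C = (-19)**2 = 361)
t = 503/8 (t = (-1/8 + 11) + 52 = 87/8 + 52 = 503/8 ≈ 62.875)
t/C = (503/8)/361 = (503/8)*(1/361) = 503/2888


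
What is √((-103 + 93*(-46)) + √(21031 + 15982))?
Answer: √(-4381 + √37013) ≈ 64.719*I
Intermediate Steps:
√((-103 + 93*(-46)) + √(21031 + 15982)) = √((-103 - 4278) + √37013) = √(-4381 + √37013)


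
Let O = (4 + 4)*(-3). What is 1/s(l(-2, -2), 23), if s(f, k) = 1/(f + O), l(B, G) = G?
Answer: -26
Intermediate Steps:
O = -24 (O = 8*(-3) = -24)
s(f, k) = 1/(-24 + f) (s(f, k) = 1/(f - 24) = 1/(-24 + f))
1/s(l(-2, -2), 23) = 1/(1/(-24 - 2)) = 1/(1/(-26)) = 1/(-1/26) = -26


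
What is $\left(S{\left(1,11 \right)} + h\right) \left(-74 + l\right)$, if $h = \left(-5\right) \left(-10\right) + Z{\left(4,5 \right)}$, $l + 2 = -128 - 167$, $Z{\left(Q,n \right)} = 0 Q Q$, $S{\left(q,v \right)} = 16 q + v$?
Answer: $-28567$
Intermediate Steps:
$S{\left(q,v \right)} = v + 16 q$
$Z{\left(Q,n \right)} = 0$ ($Z{\left(Q,n \right)} = 0 Q = 0$)
$l = -297$ ($l = -2 - 295 = -297$)
$h = 50$ ($h = \left(-5\right) \left(-10\right) + 0 = 50 + 0 = 50$)
$\left(S{\left(1,11 \right)} + h\right) \left(-74 + l\right) = \left(\left(11 + 16 \cdot 1\right) + 50\right) \left(-74 - 297\right) = \left(\left(11 + 16\right) + 50\right) \left(-371\right) = \left(27 + 50\right) \left(-371\right) = 77 \left(-371\right) = -28567$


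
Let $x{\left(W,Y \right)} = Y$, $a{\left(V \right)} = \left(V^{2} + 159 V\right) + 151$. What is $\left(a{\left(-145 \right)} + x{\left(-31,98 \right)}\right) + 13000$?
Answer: $11219$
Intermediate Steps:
$a{\left(V \right)} = 151 + V^{2} + 159 V$
$\left(a{\left(-145 \right)} + x{\left(-31,98 \right)}\right) + 13000 = \left(\left(151 + \left(-145\right)^{2} + 159 \left(-145\right)\right) + 98\right) + 13000 = \left(\left(151 + 21025 - 23055\right) + 98\right) + 13000 = \left(-1879 + 98\right) + 13000 = -1781 + 13000 = 11219$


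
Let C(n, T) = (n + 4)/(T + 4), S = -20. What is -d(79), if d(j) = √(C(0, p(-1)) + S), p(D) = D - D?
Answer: -I*√19 ≈ -4.3589*I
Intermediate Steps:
p(D) = 0
C(n, T) = (4 + n)/(4 + T)
d(j) = I*√19 (d(j) = √((4 + 0)/(4 + 0) - 20) = √(4/4 - 20) = √((¼)*4 - 20) = √(1 - 20) = √(-19) = I*√19)
-d(79) = -I*√19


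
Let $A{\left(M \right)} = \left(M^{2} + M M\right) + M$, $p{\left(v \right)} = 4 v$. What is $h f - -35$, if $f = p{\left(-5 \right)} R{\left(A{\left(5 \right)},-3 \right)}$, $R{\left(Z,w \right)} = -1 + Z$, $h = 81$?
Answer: $-87445$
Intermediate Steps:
$A{\left(M \right)} = M + 2 M^{2}$ ($A{\left(M \right)} = \left(M^{2} + M^{2}\right) + M = 2 M^{2} + M = M + 2 M^{2}$)
$f = -1080$ ($f = 4 \left(-5\right) \left(-1 + 5 \left(1 + 2 \cdot 5\right)\right) = - 20 \left(-1 + 5 \left(1 + 10\right)\right) = - 20 \left(-1 + 5 \cdot 11\right) = - 20 \left(-1 + 55\right) = \left(-20\right) 54 = -1080$)
$h f - -35 = 81 \left(-1080\right) - -35 = -87480 + 35 = -87445$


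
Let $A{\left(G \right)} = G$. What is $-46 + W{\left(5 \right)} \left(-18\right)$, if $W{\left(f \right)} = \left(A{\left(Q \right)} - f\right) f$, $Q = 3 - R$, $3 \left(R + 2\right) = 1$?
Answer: $-16$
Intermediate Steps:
$R = - \frac{5}{3}$ ($R = -2 + \frac{1}{3} \cdot 1 = -2 + \frac{1}{3} = - \frac{5}{3} \approx -1.6667$)
$Q = \frac{14}{3}$ ($Q = 3 - - \frac{5}{3} = 3 + \frac{5}{3} = \frac{14}{3} \approx 4.6667$)
$W{\left(f \right)} = f \left(\frac{14}{3} - f\right)$ ($W{\left(f \right)} = \left(\frac{14}{3} - f\right) f = f \left(\frac{14}{3} - f\right)$)
$-46 + W{\left(5 \right)} \left(-18\right) = -46 + \frac{1}{3} \cdot 5 \left(14 - 15\right) \left(-18\right) = -46 + \frac{1}{3} \cdot 5 \left(-1\right) \left(-18\right) = -46 - -30 = -46 + 30 = -16$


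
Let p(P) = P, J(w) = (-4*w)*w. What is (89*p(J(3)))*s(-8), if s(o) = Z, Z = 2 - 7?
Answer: 16020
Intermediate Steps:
J(w) = -4*w**2
Z = -5
s(o) = -5
(89*p(J(3)))*s(-8) = (89*(-4*3**2))*(-5) = (89*(-4*9))*(-5) = (89*(-36))*(-5) = -3204*(-5) = 16020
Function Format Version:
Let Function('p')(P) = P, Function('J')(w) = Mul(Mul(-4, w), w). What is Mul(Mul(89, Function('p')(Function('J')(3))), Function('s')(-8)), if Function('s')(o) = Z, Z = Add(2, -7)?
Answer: 16020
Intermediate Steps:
Function('J')(w) = Mul(-4, Pow(w, 2))
Z = -5
Function('s')(o) = -5
Mul(Mul(89, Function('p')(Function('J')(3))), Function('s')(-8)) = Mul(Mul(89, Mul(-4, Pow(3, 2))), -5) = Mul(Mul(89, Mul(-4, 9)), -5) = Mul(Mul(89, -36), -5) = Mul(-3204, -5) = 16020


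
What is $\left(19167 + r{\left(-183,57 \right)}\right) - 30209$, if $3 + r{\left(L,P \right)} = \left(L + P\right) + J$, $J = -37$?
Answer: $-11208$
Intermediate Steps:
$r{\left(L,P \right)} = -40 + L + P$ ($r{\left(L,P \right)} = -3 - \left(37 - L - P\right) = -3 + \left(-37 + L + P\right) = -40 + L + P$)
$\left(19167 + r{\left(-183,57 \right)}\right) - 30209 = \left(19167 - 166\right) - 30209 = 19001 - 30209 = -11208$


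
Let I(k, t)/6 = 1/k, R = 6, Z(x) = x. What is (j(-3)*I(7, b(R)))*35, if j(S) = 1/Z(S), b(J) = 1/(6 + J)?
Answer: -10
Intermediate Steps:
j(S) = 1/S
I(k, t) = 6/k
(j(-3)*I(7, b(R)))*35 = ((6/7)/(-3))*35 = -2/7*35 = -10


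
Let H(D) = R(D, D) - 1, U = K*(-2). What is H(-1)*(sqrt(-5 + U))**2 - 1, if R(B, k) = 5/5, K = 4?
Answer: -1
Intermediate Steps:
R(B, k) = 1 (R(B, k) = 5*(1/5) = 1)
U = -8 (U = 4*(-2) = -8)
H(D) = 0 (H(D) = 1 - 1 = 0)
H(-1)*(sqrt(-5 + U))**2 - 1 = 0*(sqrt(-5 - 8))**2 - 1 = 0*(sqrt(-13))**2 - 1 = 0*(I*sqrt(13))**2 - 1 = 0*(-13) - 1 = 0 - 1 = -1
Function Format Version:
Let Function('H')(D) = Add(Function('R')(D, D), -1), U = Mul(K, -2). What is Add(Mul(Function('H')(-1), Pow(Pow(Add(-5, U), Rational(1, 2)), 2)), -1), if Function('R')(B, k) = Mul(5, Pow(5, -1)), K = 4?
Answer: -1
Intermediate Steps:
Function('R')(B, k) = 1 (Function('R')(B, k) = Mul(5, Rational(1, 5)) = 1)
U = -8 (U = Mul(4, -2) = -8)
Function('H')(D) = 0 (Function('H')(D) = Add(1, -1) = 0)
Add(Mul(Function('H')(-1), Pow(Pow(Add(-5, U), Rational(1, 2)), 2)), -1) = Add(Mul(0, Pow(Pow(Add(-5, -8), Rational(1, 2)), 2)), -1) = Add(Mul(0, Pow(Pow(-13, Rational(1, 2)), 2)), -1) = Add(Mul(0, Pow(Mul(I, Pow(13, Rational(1, 2))), 2)), -1) = Add(Mul(0, -13), -1) = Add(0, -1) = -1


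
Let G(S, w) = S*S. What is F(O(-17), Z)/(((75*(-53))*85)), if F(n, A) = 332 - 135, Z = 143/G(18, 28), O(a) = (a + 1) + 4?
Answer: -197/337875 ≈ -0.00058306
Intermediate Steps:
G(S, w) = S²
O(a) = 5 + a (O(a) = (1 + a) + 4 = 5 + a)
Z = 143/324 (Z = 143/(18²) = 143/324 ≈ 0.44136)
F(n, A) = 197
F(O(-17), Z)/(((75*(-53))*85)) = 197/(((75*(-53))*85)) = 197/((-3975*85)) = 197/(-337875) = 197*(-1/337875) = -197/337875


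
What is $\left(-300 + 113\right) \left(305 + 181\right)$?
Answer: $-90882$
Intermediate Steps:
$\left(-300 + 113\right) \left(305 + 181\right) = \left(-187\right) 486 = -90882$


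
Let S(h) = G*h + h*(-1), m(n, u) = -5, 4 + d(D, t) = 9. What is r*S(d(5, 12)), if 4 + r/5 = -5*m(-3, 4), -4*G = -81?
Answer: 40425/4 ≈ 10106.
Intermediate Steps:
d(D, t) = 5 (d(D, t) = -4 + 9 = 5)
G = 81/4 (G = -¼*(-81) = 81/4 ≈ 20.250)
r = 105 (r = -20 + 5*(-5*(-5)) = -20 + 5*25 = -20 + 125 = 105)
S(h) = 77*h/4 (S(h) = 81*h/4 + h*(-1) = 81*h/4 - h = 77*h/4)
r*S(d(5, 12)) = 105*((77/4)*5) = 105*(385/4) = 40425/4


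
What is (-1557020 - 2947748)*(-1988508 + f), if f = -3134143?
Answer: 23076354299968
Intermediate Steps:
(-1557020 - 2947748)*(-1988508 + f) = (-1557020 - 2947748)*(-1988508 - 3134143) = -4504768*(-5122651) = 23076354299968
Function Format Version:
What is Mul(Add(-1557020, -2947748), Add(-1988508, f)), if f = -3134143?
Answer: 23076354299968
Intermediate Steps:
Mul(Add(-1557020, -2947748), Add(-1988508, f)) = Mul(Add(-1557020, -2947748), Add(-1988508, -3134143)) = Mul(-4504768, -5122651) = 23076354299968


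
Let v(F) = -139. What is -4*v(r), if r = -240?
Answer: 556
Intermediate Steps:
-4*v(r) = -4*(-139) = 556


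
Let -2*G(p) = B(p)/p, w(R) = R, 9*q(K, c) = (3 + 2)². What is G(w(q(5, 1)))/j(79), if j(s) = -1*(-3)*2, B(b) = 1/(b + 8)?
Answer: -27/9700 ≈ -0.0027835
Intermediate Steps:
B(b) = 1/(8 + b)
q(K, c) = 25/9 (q(K, c) = (3 + 2)²/9 = (⅑)*5² = (⅑)*25 = 25/9)
G(p) = -1/(2*p*(8 + p)) (G(p) = -1/(2*(8 + p)*p) = -1/(2*p*(8 + p)))
j(s) = 6 (j(s) = 3*2 = 6)
G(w(q(5, 1)))/j(79) = -1/(2*25/9*(8 + 25/9))/6 = -½*9/25/97/9*(⅙) = -½*9/25*9/97*(⅙) = -81/4850*⅙ = -27/9700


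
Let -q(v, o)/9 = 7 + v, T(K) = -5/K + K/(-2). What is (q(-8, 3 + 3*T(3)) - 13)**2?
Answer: 16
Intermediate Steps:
T(K) = -5/K - K/2 (T(K) = -5/K + K*(-1/2) = -5/K - K/2)
q(v, o) = -63 - 9*v (q(v, o) = -9*(7 + v) = -63 - 9*v)
(q(-8, 3 + 3*T(3)) - 13)**2 = ((-63 - 9*(-8)) - 13)**2 = ((-63 + 72) - 13)**2 = (9 - 13)**2 = (-4)**2 = 16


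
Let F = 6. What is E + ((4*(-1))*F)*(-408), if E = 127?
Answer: 9919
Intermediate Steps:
E + ((4*(-1))*F)*(-408) = 127 + ((4*(-1))*6)*(-408) = 127 - 4*6*(-408) = 127 - 24*(-408) = 127 + 9792 = 9919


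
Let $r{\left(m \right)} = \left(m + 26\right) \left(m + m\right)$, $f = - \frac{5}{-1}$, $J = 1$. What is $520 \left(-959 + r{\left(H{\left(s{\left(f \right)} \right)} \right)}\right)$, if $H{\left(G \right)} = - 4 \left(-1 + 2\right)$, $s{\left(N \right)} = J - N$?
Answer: $-590200$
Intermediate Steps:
$f = 5$ ($f = \left(-5\right) \left(-1\right) = 5$)
$s{\left(N \right)} = 1 - N$
$H{\left(G \right)} = -4$ ($H{\left(G \right)} = \left(-4\right) 1 = -4$)
$r{\left(m \right)} = 2 m \left(26 + m\right)$ ($r{\left(m \right)} = \left(26 + m\right) 2 m = 2 m \left(26 + m\right)$)
$520 \left(-959 + r{\left(H{\left(s{\left(f \right)} \right)} \right)}\right) = 520 \left(-959 + 2 \left(-4\right) \left(26 - 4\right)\right) = 520 \left(-959 + 2 \left(-4\right) 22\right) = 520 \left(-959 - 176\right) = 520 \left(-1135\right) = -590200$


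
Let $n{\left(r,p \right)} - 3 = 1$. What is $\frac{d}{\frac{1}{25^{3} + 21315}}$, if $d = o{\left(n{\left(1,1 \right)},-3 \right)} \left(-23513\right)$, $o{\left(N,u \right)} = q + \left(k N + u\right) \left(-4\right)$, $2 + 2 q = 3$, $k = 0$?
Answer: $-10857127750$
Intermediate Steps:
$n{\left(r,p \right)} = 4$ ($n{\left(r,p \right)} = 3 + 1 = 4$)
$q = \frac{1}{2}$ ($q = -1 + \frac{1}{2} \cdot 3 = -1 + \frac{3}{2} = \frac{1}{2} \approx 0.5$)
$o{\left(N,u \right)} = \frac{1}{2} - 4 u$ ($o{\left(N,u \right)} = \frac{1}{2} + \left(0 N + u\right) \left(-4\right) = \frac{1}{2} + \left(0 + u\right) \left(-4\right) = \frac{1}{2} + u \left(-4\right) = \frac{1}{2} - 4 u$)
$d = - \frac{587825}{2}$ ($d = \left(\frac{1}{2} - -12\right) \left(-23513\right) = \left(\frac{1}{2} + 12\right) \left(-23513\right) = \frac{25}{2} \left(-23513\right) = - \frac{587825}{2} \approx -2.9391 \cdot 10^{5}$)
$\frac{d}{\frac{1}{25^{3} + 21315}} = - \frac{587825}{2 \frac{1}{25^{3} + 21315}} = - \frac{587825}{2 \frac{1}{15625 + 21315}} = - \frac{587825}{2 \cdot \frac{1}{36940}} = - \frac{587825 \frac{1}{\frac{1}{36940}}}{2} = \left(- \frac{587825}{2}\right) 36940 = -10857127750$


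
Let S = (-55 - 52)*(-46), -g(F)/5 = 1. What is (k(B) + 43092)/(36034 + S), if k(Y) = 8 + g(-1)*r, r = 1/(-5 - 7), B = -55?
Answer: 517205/491472 ≈ 1.0524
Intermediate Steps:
g(F) = -5 (g(F) = -5*1 = -5)
r = -1/12 (r = 1/(-12) = -1/12 ≈ -0.083333)
S = 4922 (S = -107*(-46) = 4922)
k(Y) = 101/12 (k(Y) = 8 - 5*(-1/12) = 8 + 5/12 = 101/12)
(k(B) + 43092)/(36034 + S) = (101/12 + 43092)/(36034 + 4922) = (517205/12)/40956 = (517205/12)*(1/40956) = 517205/491472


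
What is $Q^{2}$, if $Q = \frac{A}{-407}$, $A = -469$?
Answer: $\frac{219961}{165649} \approx 1.3279$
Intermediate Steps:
$Q = \frac{469}{407}$ ($Q = - \frac{469}{-407} = \left(-469\right) \left(- \frac{1}{407}\right) = \frac{469}{407} \approx 1.1523$)
$Q^{2} = \left(\frac{469}{407}\right)^{2} = \frac{219961}{165649}$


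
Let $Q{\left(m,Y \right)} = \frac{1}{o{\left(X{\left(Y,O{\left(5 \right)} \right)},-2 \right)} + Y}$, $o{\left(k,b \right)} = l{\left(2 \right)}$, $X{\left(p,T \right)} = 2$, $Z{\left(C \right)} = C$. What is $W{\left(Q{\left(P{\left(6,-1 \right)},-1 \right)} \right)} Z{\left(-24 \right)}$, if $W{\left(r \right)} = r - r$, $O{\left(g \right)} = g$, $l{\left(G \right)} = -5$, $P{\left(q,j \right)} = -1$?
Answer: $0$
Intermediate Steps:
$o{\left(k,b \right)} = -5$
$Q{\left(m,Y \right)} = \frac{1}{-5 + Y}$
$W{\left(r \right)} = 0$
$W{\left(Q{\left(P{\left(6,-1 \right)},-1 \right)} \right)} Z{\left(-24 \right)} = 0 \left(-24\right) = 0$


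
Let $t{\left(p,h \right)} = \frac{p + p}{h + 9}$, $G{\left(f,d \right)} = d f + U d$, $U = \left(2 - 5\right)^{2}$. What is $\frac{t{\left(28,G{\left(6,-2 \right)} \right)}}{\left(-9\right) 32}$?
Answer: $\frac{1}{108} \approx 0.0092593$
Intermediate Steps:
$U = 9$ ($U = \left(-3\right)^{2} = 9$)
$G{\left(f,d \right)} = 9 d + d f$ ($G{\left(f,d \right)} = d f + 9 d = 9 d + d f$)
$t{\left(p,h \right)} = \frac{2 p}{9 + h}$
$\frac{t{\left(28,G{\left(6,-2 \right)} \right)}}{\left(-9\right) 32} = \frac{2 \cdot 28 \frac{1}{9 - 2 \left(9 + 6\right)}}{\left(-9\right) 32} = \frac{2 \cdot 28 \frac{1}{9 - 30}}{-288} = 2 \cdot 28 \frac{1}{9 - 30} \left(- \frac{1}{288}\right) = 2 \cdot 28 \frac{1}{-21} \left(- \frac{1}{288}\right) = 2 \cdot 28 \left(- \frac{1}{21}\right) \left(- \frac{1}{288}\right) = \left(- \frac{8}{3}\right) \left(- \frac{1}{288}\right) = \frac{1}{108}$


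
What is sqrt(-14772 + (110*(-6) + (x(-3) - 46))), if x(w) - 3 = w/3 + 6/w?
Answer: I*sqrt(15478) ≈ 124.41*I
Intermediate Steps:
x(w) = 3 + 6/w + w/3 (x(w) = 3 + (w/3 + 6/w) = 3 + (6/w + w/3) = 3 + 6/w + w/3)
sqrt(-14772 + (110*(-6) + (x(-3) - 46))) = sqrt(-14772 + (110*(-6) + ((3 + 6/(-3) + (1/3)*(-3)) - 46))) = sqrt(-14772 + (-660 + ((3 + 6*(-1/3) - 1) - 46))) = sqrt(-14772 + (-660 + ((3 - 2 - 1) - 46))) = sqrt(-14772 + (-660 + (0 - 46))) = sqrt(-14772 + (-660 - 46)) = sqrt(-14772 - 706) = sqrt(-15478) = I*sqrt(15478)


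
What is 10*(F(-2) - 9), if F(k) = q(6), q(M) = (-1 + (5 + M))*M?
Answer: 510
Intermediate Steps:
q(M) = M*(4 + M) (q(M) = (4 + M)*M = M*(4 + M))
F(k) = 60 (F(k) = 6*(4 + 6) = 6*10 = 60)
10*(F(-2) - 9) = 10*(60 - 9) = 10*51 = 510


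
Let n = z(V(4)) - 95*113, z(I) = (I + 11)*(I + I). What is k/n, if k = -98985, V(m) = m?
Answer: 19797/2123 ≈ 9.3250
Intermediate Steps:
z(I) = 2*I*(11 + I) (z(I) = (11 + I)*(2*I) = 2*I*(11 + I))
n = -10615 (n = 2*4*(11 + 4) - 95*113 = 2*4*15 - 10735 = 120 - 10735 = -10615)
k/n = -98985/(-10615) = -98985*(-1/10615) = 19797/2123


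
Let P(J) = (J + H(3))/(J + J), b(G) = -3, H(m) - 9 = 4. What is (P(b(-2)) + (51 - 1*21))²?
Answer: 7225/9 ≈ 802.78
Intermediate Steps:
H(m) = 13 (H(m) = 9 + 4 = 13)
P(J) = (13 + J)/(2*J) (P(J) = (J + 13)/(J + J) = (13 + J)/((2*J)) = (13 + J)*(1/(2*J)) = (13 + J)/(2*J))
(P(b(-2)) + (51 - 1*21))² = ((½)*(13 - 3)/(-3) + (51 - 1*21))² = ((½)*(-⅓)*10 + (51 - 21))² = (-5/3 + 30)² = (85/3)² = 7225/9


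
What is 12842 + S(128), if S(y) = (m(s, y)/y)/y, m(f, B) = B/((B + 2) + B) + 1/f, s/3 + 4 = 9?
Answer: 45236715641/3522560 ≈ 12842.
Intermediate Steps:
s = 15 (s = -12 + 3*9 = -12 + 27 = 15)
m(f, B) = 1/f + B/(2 + 2*B) (m(f, B) = B/((2 + B) + B) + 1/f = B/(2 + 2*B) + 1/f = 1/f + B/(2 + 2*B))
S(y) = (1 + 17*y/2)/(15*y**2*(1 + y)) (S(y) = (((1 + y + (1/2)*y*15)/(15*(1 + y)))/y)/y = (((1 + y + 15*y/2)/(15*(1 + y)))/y)/y = (((1 + 17*y/2)/(15*(1 + y)))/y)/y = ((1 + 17*y/2)/(15*y*(1 + y)))/y = (1 + 17*y/2)/(15*y**2*(1 + y)))
12842 + S(128) = 12842 + (1/30)*(2 + 17*128)/(128**2*(1 + 128)) = 12842 + (1/30)*(1/16384)*(2 + 2176)/129 = 12842 + (1/30)*(1/16384)*(1/129)*2178 = 12842 + 121/3522560 = 45236715641/3522560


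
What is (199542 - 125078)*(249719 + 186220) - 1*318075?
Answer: 32461443621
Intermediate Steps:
(199542 - 125078)*(249719 + 186220) - 1*318075 = 74464*435939 - 318075 = 32461761696 - 318075 = 32461443621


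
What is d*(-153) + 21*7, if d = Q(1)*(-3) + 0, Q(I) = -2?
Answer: -771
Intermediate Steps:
d = 6 (d = -2*(-3) + 0 = 6 + 0 = 6)
d*(-153) + 21*7 = 6*(-153) + 21*7 = -918 + 147 = -771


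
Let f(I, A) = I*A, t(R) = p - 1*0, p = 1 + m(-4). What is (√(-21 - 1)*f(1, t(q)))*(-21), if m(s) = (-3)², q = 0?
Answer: -210*I*√22 ≈ -984.99*I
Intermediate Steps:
m(s) = 9
p = 10 (p = 1 + 9 = 10)
t(R) = 10 (t(R) = 10 - 1*0 = 10 + 0 = 10)
f(I, A) = A*I
(√(-21 - 1)*f(1, t(q)))*(-21) = (√(-21 - 1)*(10*1))*(-21) = (√(-22)*10)*(-21) = ((I*√22)*10)*(-21) = (10*I*√22)*(-21) = -210*I*√22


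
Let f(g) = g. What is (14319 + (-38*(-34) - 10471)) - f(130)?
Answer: 5010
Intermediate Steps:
(14319 + (-38*(-34) - 10471)) - f(130) = (14319 + (-38*(-34) - 10471)) - 1*130 = (14319 + (1292 - 10471)) - 130 = (14319 - 9179) - 130 = 5140 - 130 = 5010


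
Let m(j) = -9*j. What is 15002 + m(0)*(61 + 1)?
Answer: 15002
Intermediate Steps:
15002 + m(0)*(61 + 1) = 15002 + (-9*0)*(61 + 1) = 15002 + 0*62 = 15002 + 0 = 15002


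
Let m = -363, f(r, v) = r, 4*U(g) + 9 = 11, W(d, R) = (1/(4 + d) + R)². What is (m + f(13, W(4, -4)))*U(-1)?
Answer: -175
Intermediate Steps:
W(d, R) = (R + 1/(4 + d))²
U(g) = ½ (U(g) = -9/4 + (¼)*11 = -9/4 + 11/4 = ½)
(m + f(13, W(4, -4)))*U(-1) = (-363 + 13)*(½) = -350*½ = -175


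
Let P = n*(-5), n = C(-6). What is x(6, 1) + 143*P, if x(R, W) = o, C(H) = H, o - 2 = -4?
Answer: 4288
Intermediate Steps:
o = -2 (o = 2 - 4 = -2)
x(R, W) = -2
n = -6
P = 30 (P = -6*(-5) = 30)
x(6, 1) + 143*P = -2 + 143*30 = -2 + 4290 = 4288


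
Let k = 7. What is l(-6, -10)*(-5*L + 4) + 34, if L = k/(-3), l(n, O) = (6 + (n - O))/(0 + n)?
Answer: 71/9 ≈ 7.8889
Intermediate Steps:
l(n, O) = (6 + n - O)/n
L = -7/3 (L = 7/(-3) = 7*(-1/3) = -7/3 ≈ -2.3333)
l(-6, -10)*(-5*L + 4) + 34 = ((6 - 6 - 1*(-10))/(-6))*(-5*(-7/3) + 4) + 34 = (-(6 - 6 + 10)/6)*(35/3 + 4) + 34 = -1/6*10*(47/3) + 34 = -5/3*47/3 + 34 = -235/9 + 34 = 71/9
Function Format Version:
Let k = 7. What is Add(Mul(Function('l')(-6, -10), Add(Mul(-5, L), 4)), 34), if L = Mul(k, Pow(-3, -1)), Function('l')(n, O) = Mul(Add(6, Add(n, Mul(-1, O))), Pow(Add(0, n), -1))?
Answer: Rational(71, 9) ≈ 7.8889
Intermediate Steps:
Function('l')(n, O) = Mul(Pow(n, -1), Add(6, n, Mul(-1, O))) (Function('l')(n, O) = Mul(Add(6, n, Mul(-1, O)), Pow(n, -1)) = Mul(Pow(n, -1), Add(6, n, Mul(-1, O))))
L = Rational(-7, 3) (L = Mul(7, Pow(-3, -1)) = Mul(7, Rational(-1, 3)) = Rational(-7, 3) ≈ -2.3333)
Add(Mul(Function('l')(-6, -10), Add(Mul(-5, L), 4)), 34) = Add(Mul(Mul(Pow(-6, -1), Add(6, -6, Mul(-1, -10))), Add(Mul(-5, Rational(-7, 3)), 4)), 34) = Add(Mul(Mul(Rational(-1, 6), Add(6, -6, 10)), Add(Rational(35, 3), 4)), 34) = Add(Mul(Mul(Rational(-1, 6), 10), Rational(47, 3)), 34) = Add(Mul(Rational(-5, 3), Rational(47, 3)), 34) = Add(Rational(-235, 9), 34) = Rational(71, 9)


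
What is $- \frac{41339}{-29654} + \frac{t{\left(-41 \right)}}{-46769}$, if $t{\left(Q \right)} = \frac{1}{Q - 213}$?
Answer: $\frac{122769871792}{88067383301} \approx 1.394$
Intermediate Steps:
$t{\left(Q \right)} = \frac{1}{-213 + Q}$
$- \frac{41339}{-29654} + \frac{t{\left(-41 \right)}}{-46769} = - \frac{41339}{-29654} + \frac{1}{\left(-213 - 41\right) \left(-46769\right)} = \left(-41339\right) \left(- \frac{1}{29654}\right) + \frac{1}{-254} \left(- \frac{1}{46769}\right) = \frac{41339}{29654} - - \frac{1}{11879326} = \frac{41339}{29654} + \frac{1}{11879326} = \frac{122769871792}{88067383301}$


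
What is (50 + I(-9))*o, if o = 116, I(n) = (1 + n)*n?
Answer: 14152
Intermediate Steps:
I(n) = n*(1 + n)
(50 + I(-9))*o = (50 - 9*(1 - 9))*116 = (50 - 9*(-8))*116 = (50 + 72)*116 = 122*116 = 14152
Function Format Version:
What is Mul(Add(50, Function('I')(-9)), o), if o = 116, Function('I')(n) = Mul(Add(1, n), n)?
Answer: 14152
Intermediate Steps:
Function('I')(n) = Mul(n, Add(1, n))
Mul(Add(50, Function('I')(-9)), o) = Mul(Add(50, Mul(-9, Add(1, -9))), 116) = Mul(Add(50, Mul(-9, -8)), 116) = Mul(Add(50, 72), 116) = Mul(122, 116) = 14152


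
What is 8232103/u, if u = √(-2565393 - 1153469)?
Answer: -8232103*I*√3718862/3718862 ≈ -4268.8*I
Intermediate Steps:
u = I*√3718862 (u = √(-3718862) = I*√3718862 ≈ 1928.4*I)
8232103/u = 8232103/((I*√3718862)) = 8232103*(-I*√3718862/3718862) = -8232103*I*√3718862/3718862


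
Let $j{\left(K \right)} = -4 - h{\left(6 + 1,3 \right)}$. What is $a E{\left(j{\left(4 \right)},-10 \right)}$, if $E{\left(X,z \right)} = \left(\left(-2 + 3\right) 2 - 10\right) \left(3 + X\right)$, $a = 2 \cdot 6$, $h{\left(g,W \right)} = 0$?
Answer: $96$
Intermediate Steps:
$a = 12$
$j{\left(K \right)} = -4$ ($j{\left(K \right)} = -4 - 0 = -4 + 0 = -4$)
$E{\left(X,z \right)} = -24 - 8 X$ ($E{\left(X,z \right)} = \left(1 \cdot 2 - 10\right) \left(3 + X\right) = \left(2 - 10\right) \left(3 + X\right) = - 8 \left(3 + X\right) = -24 - 8 X$)
$a E{\left(j{\left(4 \right)},-10 \right)} = 12 \left(-24 - -32\right) = 12 \left(-24 + 32\right) = 12 \cdot 8 = 96$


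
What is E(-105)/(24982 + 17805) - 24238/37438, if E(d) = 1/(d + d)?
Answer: -108892505849/168195269130 ≈ -0.64742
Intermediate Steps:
E(d) = 1/(2*d)
E(-105)/(24982 + 17805) - 24238/37438 = ((½)/(-105))/(24982 + 17805) - 24238/37438 = ((½)*(-1/105))/42787 - 24238*1/37438 = -1/210*1/42787 - 12119/18719 = -1/8985270 - 12119/18719 = -108892505849/168195269130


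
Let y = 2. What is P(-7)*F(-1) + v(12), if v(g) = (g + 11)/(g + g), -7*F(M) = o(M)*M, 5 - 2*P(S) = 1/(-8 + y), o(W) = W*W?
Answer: 223/168 ≈ 1.3274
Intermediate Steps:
o(W) = W**2
P(S) = 31/12 (P(S) = 5/2 - 1/(2*(-8 + 2)) = 5/2 - 1/2/(-6) = 5/2 - 1/2*(-1/6) = 5/2 + 1/12 = 31/12)
F(M) = -M**3/7 (F(M) = -M**2*M/7 = -M**3/7)
v(g) = (11 + g)/(2*g) (v(g) = (11 + g)/((2*g)) = (11 + g)*(1/(2*g)) = (11 + g)/(2*g))
P(-7)*F(-1) + v(12) = 31*(-1/7*(-1)**3)/12 + (1/2)*(11 + 12)/12 = 31*(-1/7*(-1))/12 + (1/2)*(1/12)*23 = (31/12)*(1/7) + 23/24 = 31/84 + 23/24 = 223/168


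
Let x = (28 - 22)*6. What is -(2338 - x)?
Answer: -2302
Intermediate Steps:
x = 36 (x = 6*6 = 36)
-(2338 - x) = -(2338 - 1*36) = -(2338 - 36) = -1*2302 = -2302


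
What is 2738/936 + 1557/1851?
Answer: 1087565/288756 ≈ 3.7664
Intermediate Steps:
2738/936 + 1557/1851 = 2738*(1/936) + 1557*(1/1851) = 1369/468 + 519/617 = 1087565/288756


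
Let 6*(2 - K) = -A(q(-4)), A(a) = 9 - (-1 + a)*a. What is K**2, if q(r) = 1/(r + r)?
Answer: 198025/16384 ≈ 12.086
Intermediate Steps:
q(r) = 1/(2*r)
A(a) = 9 - a*(-1 + a)
K = 445/128 (K = 2 - (-1)*(9 + (1/2)/(-4) - ((1/2)/(-4))**2)/6 = 2 - (-1)*(9 + (1/2)*(-1/4) - ((1/2)*(-1/4))**2)/6 = 2 - (-1)*(9 - 1/8 - (-1/8)**2)/6 = 2 - (-1)*(9 - 1/8 - 1*1/64)/6 = 2 - (-1)*(9 - 1/8 - 1/64)/6 = 2 - (-1)*567/(6*64) = 2 - 1/6*(-567/64) = 2 + 189/128 = 445/128 ≈ 3.4766)
K**2 = (445/128)**2 = 198025/16384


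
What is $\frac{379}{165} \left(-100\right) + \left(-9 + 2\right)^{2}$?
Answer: $- \frac{5963}{33} \approx -180.7$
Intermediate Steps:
$\frac{379}{165} \left(-100\right) + \left(-9 + 2\right)^{2} = 379 \cdot \frac{1}{165} \left(-100\right) + \left(-7\right)^{2} = \frac{379}{165} \left(-100\right) + 49 = - \frac{7580}{33} + 49 = - \frac{5963}{33}$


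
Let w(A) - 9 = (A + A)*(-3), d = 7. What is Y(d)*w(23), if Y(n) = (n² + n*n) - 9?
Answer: -11481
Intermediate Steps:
w(A) = 9 - 6*A (w(A) = 9 + (A + A)*(-3) = 9 + (2*A)*(-3) = 9 - 6*A)
Y(n) = -9 + 2*n² (Y(n) = (n² + n²) - 9 = 2*n² - 9 = -9 + 2*n²)
Y(d)*w(23) = (-9 + 2*7²)*(9 - 6*23) = (-9 + 2*49)*(9 - 138) = (-9 + 98)*(-129) = 89*(-129) = -11481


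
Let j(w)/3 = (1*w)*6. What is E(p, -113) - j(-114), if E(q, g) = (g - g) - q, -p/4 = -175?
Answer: 1352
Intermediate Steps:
p = 700 (p = -4*(-175) = 700)
j(w) = 18*w (j(w) = 3*((1*w)*6) = 3*(w*6) = 3*(6*w) = 18*w)
E(q, g) = -q (E(q, g) = 0 - q = -q)
E(p, -113) - j(-114) = -1*700 - 18*(-114) = -700 - 1*(-2052) = -700 + 2052 = 1352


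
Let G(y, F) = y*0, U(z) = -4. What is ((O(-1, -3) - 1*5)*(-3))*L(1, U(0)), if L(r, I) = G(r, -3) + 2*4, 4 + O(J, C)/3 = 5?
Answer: 48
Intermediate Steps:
G(y, F) = 0
O(J, C) = 3 (O(J, C) = -12 + 3*5 = -12 + 15 = 3)
L(r, I) = 8 (L(r, I) = 0 + 2*4 = 0 + 8 = 8)
((O(-1, -3) - 1*5)*(-3))*L(1, U(0)) = ((3 - 1*5)*(-3))*8 = ((3 - 5)*(-3))*8 = -2*(-3)*8 = 6*8 = 48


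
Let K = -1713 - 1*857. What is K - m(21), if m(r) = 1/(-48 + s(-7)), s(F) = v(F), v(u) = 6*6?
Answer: -30839/12 ≈ -2569.9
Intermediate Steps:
v(u) = 36
s(F) = 36
m(r) = -1/12 (m(r) = 1/(-48 + 36) = 1/(-12) = -1/12)
K = -2570 (K = -1713 - 857 = -2570)
K - m(21) = -2570 - 1*(-1/12) = -2570 + 1/12 = -30839/12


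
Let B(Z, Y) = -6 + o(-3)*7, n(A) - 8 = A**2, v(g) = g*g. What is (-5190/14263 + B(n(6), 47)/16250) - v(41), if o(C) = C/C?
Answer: -389695996987/231773750 ≈ -1681.4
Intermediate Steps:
v(g) = g**2
o(C) = 1
n(A) = 8 + A**2
B(Z, Y) = 1 (B(Z, Y) = -6 + 1*7 = -6 + 7 = 1)
(-5190/14263 + B(n(6), 47)/16250) - v(41) = (-5190/14263 + 1/16250) - 1*41**2 = (-5190*1/14263 + 1*(1/16250)) - 1*1681 = (-5190/14263 + 1/16250) - 1681 = -84323237/231773750 - 1681 = -389695996987/231773750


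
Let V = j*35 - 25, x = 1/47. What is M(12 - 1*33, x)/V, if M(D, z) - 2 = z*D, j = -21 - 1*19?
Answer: -73/66975 ≈ -0.0010900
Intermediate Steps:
j = -40 (j = -21 - 19 = -40)
x = 1/47 ≈ 0.021277
M(D, z) = 2 + D*z (M(D, z) = 2 + z*D = 2 + D*z)
V = -1425 (V = -40*35 - 25 = -1400 - 25 = -1425)
M(12 - 1*33, x)/V = (2 + (12 - 1*33)*(1/47))/(-1425) = (2 + (12 - 33)*(1/47))*(-1/1425) = (2 - 21*1/47)*(-1/1425) = (2 - 21/47)*(-1/1425) = (73/47)*(-1/1425) = -73/66975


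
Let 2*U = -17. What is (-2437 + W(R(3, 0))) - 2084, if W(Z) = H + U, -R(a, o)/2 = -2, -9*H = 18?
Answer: -9063/2 ≈ -4531.5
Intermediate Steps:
H = -2 (H = -⅑*18 = -2)
U = -17/2 (U = (½)*(-17) = -17/2 ≈ -8.5000)
R(a, o) = 4 (R(a, o) = -2*(-2) = 4)
W(Z) = -21/2 (W(Z) = -2 - 17/2 = -21/2)
(-2437 + W(R(3, 0))) - 2084 = (-2437 - 21/2) - 2084 = -4895/2 - 2084 = -9063/2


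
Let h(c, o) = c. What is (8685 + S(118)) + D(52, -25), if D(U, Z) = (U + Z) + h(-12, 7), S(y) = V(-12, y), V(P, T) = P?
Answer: 8688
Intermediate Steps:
S(y) = -12
D(U, Z) = -12 + U + Z (D(U, Z) = (U + Z) - 12 = -12 + U + Z)
(8685 + S(118)) + D(52, -25) = (8685 - 12) + (-12 + 52 - 25) = 8673 + 15 = 8688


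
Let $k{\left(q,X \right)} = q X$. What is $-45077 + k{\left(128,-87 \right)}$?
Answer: $-56213$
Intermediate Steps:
$k{\left(q,X \right)} = X q$
$-45077 + k{\left(128,-87 \right)} = -45077 - 11136 = -56213$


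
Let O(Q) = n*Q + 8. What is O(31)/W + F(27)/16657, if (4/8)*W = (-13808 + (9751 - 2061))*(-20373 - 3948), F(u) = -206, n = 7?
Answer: -20433384637/1652328626564 ≈ -0.012366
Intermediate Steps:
W = 297591756 (W = 2*((-13808 + (9751 - 2061))*(-20373 - 3948)) = 2*((-13808 + 7690)*(-24321)) = 2*(-6118*(-24321)) = 2*148795878 = 297591756)
O(Q) = 8 + 7*Q (O(Q) = 7*Q + 8 = 8 + 7*Q)
O(31)/W + F(27)/16657 = (8 + 7*31)/297591756 - 206/16657 = (8 + 217)*(1/297591756) - 206*1/16657 = 225*(1/297591756) - 206/16657 = 75/99197252 - 206/16657 = -20433384637/1652328626564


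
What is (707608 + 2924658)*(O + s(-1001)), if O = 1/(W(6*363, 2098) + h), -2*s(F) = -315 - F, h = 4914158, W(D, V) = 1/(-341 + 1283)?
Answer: -5767289922015651634/4629136837 ≈ -1.2459e+9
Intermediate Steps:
W(D, V) = 1/942
s(F) = 315/2 + F/2 (s(F) = -(-315 - F)/2 = 315/2 + F/2)
O = 942/4629136837 (O = 1/(1/942 + 4914158) = 1/(4629136837/942) = 942/4629136837 ≈ 2.0349e-7)
(707608 + 2924658)*(O + s(-1001)) = (707608 + 2924658)*(942/4629136837 + (315/2 + (1/2)*(-1001))) = 3632266*(942/4629136837 + (315/2 - 1001/2)) = 3632266*(942/4629136837 - 343) = 3632266*(-1587793934149/4629136837) = -5767289922015651634/4629136837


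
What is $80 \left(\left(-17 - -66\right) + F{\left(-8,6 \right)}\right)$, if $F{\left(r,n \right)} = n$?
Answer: $4400$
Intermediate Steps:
$80 \left(\left(-17 - -66\right) + F{\left(-8,6 \right)}\right) = 80 \left(\left(-17 - -66\right) + 6\right) = 80 \left(\left(-17 + 66\right) + 6\right) = 80 \left(49 + 6\right) = 80 \cdot 55 = 4400$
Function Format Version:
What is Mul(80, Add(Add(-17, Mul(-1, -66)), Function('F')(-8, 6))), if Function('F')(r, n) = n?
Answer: 4400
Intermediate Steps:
Mul(80, Add(Add(-17, Mul(-1, -66)), Function('F')(-8, 6))) = Mul(80, Add(Add(-17, Mul(-1, -66)), 6)) = Mul(80, Add(Add(-17, 66), 6)) = Mul(80, Add(49, 6)) = Mul(80, 55) = 4400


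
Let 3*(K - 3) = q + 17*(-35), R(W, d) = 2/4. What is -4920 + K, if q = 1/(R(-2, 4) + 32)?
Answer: -332496/65 ≈ -5115.3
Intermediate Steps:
R(W, d) = ½ (R(W, d) = 2*(¼) = ½)
q = 2/65 (q = 1/(½ + 32) = 1/(65/2) = 2/65 ≈ 0.030769)
K = -12696/65 (K = 3 + (2/65 + 17*(-35))/3 = 3 + (2/65 - 595)/3 = 3 + (⅓)*(-38673/65) = 3 - 12891/65 = -12696/65 ≈ -195.32)
-4920 + K = -4920 - 12696/65 = -332496/65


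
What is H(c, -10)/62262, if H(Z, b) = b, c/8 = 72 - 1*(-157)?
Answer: -5/31131 ≈ -0.00016061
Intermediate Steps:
c = 1832 (c = 8*(72 - 1*(-157)) = 8*(72 + 157) = 8*229 = 1832)
H(c, -10)/62262 = -10/62262 = -10*1/62262 = -5/31131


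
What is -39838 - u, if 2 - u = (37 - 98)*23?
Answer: -41243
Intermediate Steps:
u = 1405 (u = 2 - (37 - 98)*23 = 2 - (-61)*23 = 2 - 1*(-1403) = 2 + 1403 = 1405)
-39838 - u = -39838 - 1*1405 = -39838 - 1405 = -41243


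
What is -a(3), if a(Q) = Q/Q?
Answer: -1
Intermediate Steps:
a(Q) = 1
-a(3) = -1*1 = -1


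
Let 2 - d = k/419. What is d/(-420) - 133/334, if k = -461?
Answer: -3973201/9796220 ≈ -0.40559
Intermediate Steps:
d = 1299/419 (d = 2 - (-461)/419 = 2 - 1*(-461/419) = 2 + 461/419 = 1299/419 ≈ 3.1002)
d/(-420) - 133/334 = (1299/419)/(-420) - 133/334 = (1299/419)*(-1/420) - 133*1/334 = -433/58660 - 133/334 = -3973201/9796220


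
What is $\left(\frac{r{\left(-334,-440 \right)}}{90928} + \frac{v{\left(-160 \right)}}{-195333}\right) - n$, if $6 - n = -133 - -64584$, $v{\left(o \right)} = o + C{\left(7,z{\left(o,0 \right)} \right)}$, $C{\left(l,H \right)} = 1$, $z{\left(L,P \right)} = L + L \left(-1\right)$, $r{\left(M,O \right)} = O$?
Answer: $\frac{47692624058863}{740051626} \approx 64445.0$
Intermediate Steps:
$z{\left(L,P \right)} = 0$ ($z{\left(L,P \right)} = L - L = 0$)
$v{\left(o \right)} = 1 + o$ ($v{\left(o \right)} = o + 1 = 1 + o$)
$n = -64445$ ($n = 6 - \left(-133 - -64584\right) = 6 - \left(-133 + 64584\right) = 6 - 64451 = -64445$)
$\left(\frac{r{\left(-334,-440 \right)}}{90928} + \frac{v{\left(-160 \right)}}{-195333}\right) - n = \left(- \frac{440}{90928} + \frac{1 - 160}{-195333}\right) - -64445 = \left(\left(-440\right) \frac{1}{90928} - - \frac{53}{65111}\right) + 64445 = \left(- \frac{55}{11366} + \frac{53}{65111}\right) + 64445 = - \frac{2978707}{740051626} + 64445 = \frac{47692624058863}{740051626}$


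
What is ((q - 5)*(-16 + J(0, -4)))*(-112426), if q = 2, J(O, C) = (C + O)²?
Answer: 0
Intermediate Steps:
((q - 5)*(-16 + J(0, -4)))*(-112426) = ((2 - 5)*(-16 + (-4 + 0)²))*(-112426) = -3*(-16 + (-4)²)*(-112426) = -3*(-16 + 16)*(-112426) = -3*0*(-112426) = 0*(-112426) = 0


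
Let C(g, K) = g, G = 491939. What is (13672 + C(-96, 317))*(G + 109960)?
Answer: 8171380824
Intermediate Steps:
(13672 + C(-96, 317))*(G + 109960) = (13672 - 96)*(491939 + 109960) = 13576*601899 = 8171380824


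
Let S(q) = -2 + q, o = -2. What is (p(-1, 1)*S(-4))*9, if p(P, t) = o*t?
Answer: 108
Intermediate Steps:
p(P, t) = -2*t
(p(-1, 1)*S(-4))*9 = ((-2*1)*(-2 - 4))*9 = -2*(-6)*9 = 12*9 = 108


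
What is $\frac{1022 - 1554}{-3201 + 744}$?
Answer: $\frac{76}{351} \approx 0.21652$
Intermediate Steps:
$\frac{1022 - 1554}{-3201 + 744} = - \frac{532}{-2457} = \left(-532\right) \left(- \frac{1}{2457}\right) = \frac{76}{351}$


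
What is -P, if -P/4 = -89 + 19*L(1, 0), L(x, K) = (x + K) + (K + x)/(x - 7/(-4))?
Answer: -2776/11 ≈ -252.36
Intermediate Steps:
L(x, K) = K + x + (K + x)/(7/4 + x) (L(x, K) = (K + x) + (K + x)/(x - 7*(-¼)) = (K + x) + (K + x)/(x + 7/4) = (K + x) + (K + x)/(7/4 + x) = K + x + (K + x)/(7/4 + x))
P = 2776/11 (P = -4*(-89 + 19*((4*1² + 11*0 + 11*1 + 4*0*1)/(7 + 4*1))) = -4*(-89 + 19*((4*1 + 0 + 11 + 0)/(7 + 4))) = -4*(-89 + 19*((4 + 0 + 11 + 0)/11)) = -4*(-89 + 19*((1/11)*15)) = -4*(-89 + 19*(15/11)) = -4*(-89 + 285/11) = -4*(-694/11) = 2776/11 ≈ 252.36)
-P = -1*2776/11 = -2776/11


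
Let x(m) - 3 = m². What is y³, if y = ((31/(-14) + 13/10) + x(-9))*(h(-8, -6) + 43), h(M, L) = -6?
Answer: 1245628048044736/42875 ≈ 2.9053e+10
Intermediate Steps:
x(m) = 3 + m²
y = 107596/35 (y = ((31/(-14) + 13/10) + (3 + (-9)²))*(-6 + 43) = ((31*(-1/14) + 13*(⅒)) + (3 + 81))*37 = ((-31/14 + 13/10) + 84)*37 = (-32/35 + 84)*37 = (2908/35)*37 = 107596/35 ≈ 3074.2)
y³ = (107596/35)³ = 1245628048044736/42875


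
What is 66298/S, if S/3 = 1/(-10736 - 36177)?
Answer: -3110238074/3 ≈ -1.0367e+9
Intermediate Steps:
S = -3/46913 (S = 3/(-10736 - 36177) = 3/(-46913) = 3*(-1/46913) = -3/46913 ≈ -6.3948e-5)
66298/S = 66298/(-3/46913) = 66298*(-46913/3) = -3110238074/3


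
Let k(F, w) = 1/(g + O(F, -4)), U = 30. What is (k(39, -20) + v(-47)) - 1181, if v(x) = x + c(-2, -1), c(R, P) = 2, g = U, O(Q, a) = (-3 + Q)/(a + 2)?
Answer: -14711/12 ≈ -1225.9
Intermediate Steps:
O(Q, a) = (-3 + Q)/(2 + a)
g = 30
k(F, w) = 1/(63/2 - F/2) (k(F, w) = 1/(30 + (-3 + F)/(2 - 4)) = 1/(30 + (-3 + F)/(-2)) = 1/(30 - (-3 + F)/2) = 1/(30 + (3/2 - F/2)) = 1/(63/2 - F/2))
v(x) = 2 + x (v(x) = x + 2 = 2 + x)
(k(39, -20) + v(-47)) - 1181 = (2/(63 - 1*39) + (2 - 47)) - 1181 = (2/(63 - 39) - 45) - 1181 = (2/24 - 45) - 1181 = (2*(1/24) - 45) - 1181 = (1/12 - 45) - 1181 = -539/12 - 1181 = -14711/12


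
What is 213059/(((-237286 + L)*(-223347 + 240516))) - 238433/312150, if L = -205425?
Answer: -201374791793633/263624727264650 ≈ -0.76387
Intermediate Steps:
213059/(((-237286 + L)*(-223347 + 240516))) - 238433/312150 = 213059/(((-237286 - 205425)*(-223347 + 240516))) - 238433/312150 = 213059/((-442711*17169)) - 238433*1/312150 = 213059/(-7600905159) - 238433/312150 = 213059*(-1/7600905159) - 238433/312150 = -213059/7600905159 - 238433/312150 = -201374791793633/263624727264650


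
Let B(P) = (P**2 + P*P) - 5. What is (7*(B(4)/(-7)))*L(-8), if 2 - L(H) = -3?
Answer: -135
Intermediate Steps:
B(P) = -5 + 2*P**2 (B(P) = (P**2 + P**2) - 5 = 2*P**2 - 5 = -5 + 2*P**2)
L(H) = 5 (L(H) = 2 - 1*(-3) = 2 + 3 = 5)
(7*(B(4)/(-7)))*L(-8) = (7*((-5 + 2*4**2)/(-7)))*5 = (7*((-5 + 2*16)*(-1/7)))*5 = (7*((-5 + 32)*(-1/7)))*5 = (7*(27*(-1/7)))*5 = (7*(-27/7))*5 = -27*5 = -135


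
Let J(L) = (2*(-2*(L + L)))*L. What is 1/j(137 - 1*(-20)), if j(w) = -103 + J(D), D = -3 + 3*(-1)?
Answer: -1/391 ≈ -0.0025575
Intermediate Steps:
D = -6 (D = -3 - 3 = -6)
J(L) = -8*L² (J(L) = (2*(-4*L))*L = (-8*L)*L = -8*L²)
j(w) = -391 (j(w) = -103 - 8*(-6)² = -103 - 8*36 = -103 - 288 = -391)
1/j(137 - 1*(-20)) = 1/(-391) = -1/391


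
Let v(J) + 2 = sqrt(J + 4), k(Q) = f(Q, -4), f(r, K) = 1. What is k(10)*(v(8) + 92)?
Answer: 90 + 2*sqrt(3) ≈ 93.464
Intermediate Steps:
k(Q) = 1
v(J) = -2 + sqrt(4 + J) (v(J) = -2 + sqrt(J + 4) = -2 + sqrt(4 + J))
k(10)*(v(8) + 92) = 1*((-2 + sqrt(4 + 8)) + 92) = 1*((-2 + sqrt(12)) + 92) = 1*((-2 + 2*sqrt(3)) + 92) = 1*(90 + 2*sqrt(3)) = 90 + 2*sqrt(3)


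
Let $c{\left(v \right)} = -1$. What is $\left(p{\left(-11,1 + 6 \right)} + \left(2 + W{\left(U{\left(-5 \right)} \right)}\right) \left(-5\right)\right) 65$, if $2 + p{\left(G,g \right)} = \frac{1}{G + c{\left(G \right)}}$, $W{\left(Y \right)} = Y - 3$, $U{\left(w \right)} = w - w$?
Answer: $\frac{2275}{12} \approx 189.58$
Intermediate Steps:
$U{\left(w \right)} = 0$
$W{\left(Y \right)} = -3 + Y$ ($W{\left(Y \right)} = Y - 3 = -3 + Y$)
$p{\left(G,g \right)} = -2 + \frac{1}{-1 + G}$ ($p{\left(G,g \right)} = -2 + \frac{1}{G - 1} = -2 + \frac{1}{-1 + G}$)
$\left(p{\left(-11,1 + 6 \right)} + \left(2 + W{\left(U{\left(-5 \right)} \right)}\right) \left(-5\right)\right) 65 = \left(\frac{3 - -22}{-1 - 11} + \left(2 + \left(-3 + 0\right)\right) \left(-5\right)\right) 65 = \left(\frac{3 + 22}{-12} + \left(2 - 3\right) \left(-5\right)\right) 65 = \left(\left(- \frac{1}{12}\right) 25 - -5\right) 65 = \left(- \frac{25}{12} + 5\right) 65 = \frac{35}{12} \cdot 65 = \frac{2275}{12}$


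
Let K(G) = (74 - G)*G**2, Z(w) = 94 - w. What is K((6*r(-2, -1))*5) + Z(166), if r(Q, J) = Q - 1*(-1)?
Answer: 93528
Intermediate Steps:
r(Q, J) = 1 + Q (r(Q, J) = Q + 1 = 1 + Q)
K(G) = G**2*(74 - G)
K((6*r(-2, -1))*5) + Z(166) = ((6*(1 - 2))*5)**2*(74 - 6*(1 - 2)*5) + (94 - 1*166) = ((6*(-1))*5)**2*(74 - 6*(-1)*5) + (94 - 166) = (-6*5)**2*(74 - (-6)*5) - 72 = (-30)**2*(74 - 1*(-30)) - 72 = 900*(74 + 30) - 72 = 900*104 - 72 = 93600 - 72 = 93528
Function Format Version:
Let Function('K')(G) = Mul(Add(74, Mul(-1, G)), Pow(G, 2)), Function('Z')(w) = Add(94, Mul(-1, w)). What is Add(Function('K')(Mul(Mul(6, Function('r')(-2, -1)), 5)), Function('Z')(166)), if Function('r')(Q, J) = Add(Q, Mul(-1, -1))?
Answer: 93528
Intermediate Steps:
Function('r')(Q, J) = Add(1, Q) (Function('r')(Q, J) = Add(Q, 1) = Add(1, Q))
Function('K')(G) = Mul(Pow(G, 2), Add(74, Mul(-1, G)))
Add(Function('K')(Mul(Mul(6, Function('r')(-2, -1)), 5)), Function('Z')(166)) = Add(Mul(Pow(Mul(Mul(6, Add(1, -2)), 5), 2), Add(74, Mul(-1, Mul(Mul(6, Add(1, -2)), 5)))), Add(94, Mul(-1, 166))) = Add(Mul(Pow(Mul(Mul(6, -1), 5), 2), Add(74, Mul(-1, Mul(Mul(6, -1), 5)))), Add(94, -166)) = Add(Mul(Pow(Mul(-6, 5), 2), Add(74, Mul(-1, Mul(-6, 5)))), -72) = Add(Mul(Pow(-30, 2), Add(74, Mul(-1, -30))), -72) = Add(Mul(900, Add(74, 30)), -72) = Add(Mul(900, 104), -72) = Add(93600, -72) = 93528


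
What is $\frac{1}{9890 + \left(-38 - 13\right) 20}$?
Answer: $\frac{1}{8870} \approx 0.00011274$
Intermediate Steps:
$\frac{1}{9890 + \left(-38 - 13\right) 20} = \frac{1}{9890 - 1020} = \frac{1}{8870}$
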